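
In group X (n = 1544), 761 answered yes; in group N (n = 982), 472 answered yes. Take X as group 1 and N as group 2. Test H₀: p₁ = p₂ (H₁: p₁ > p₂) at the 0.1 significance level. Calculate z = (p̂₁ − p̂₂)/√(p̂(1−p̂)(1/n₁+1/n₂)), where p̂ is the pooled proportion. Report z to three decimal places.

z = 0.599

p̂₁ = 761/1544 = 0.492876, p̂₂ = 472/982 = 0.480652.
Pooled p̂ = (761+472)/(1544+982) = 1233/2526 = 0.488124.
SE = √(0.249859 × 0.001666) = 0.020403.
z = (0.492876 − 0.480652)/0.020403 = 0.012224/0.020403 = 0.599.
p-value = P(Z > 0.599) ≈ 0.2745, so at α = 0.1 we fail to reject H₀.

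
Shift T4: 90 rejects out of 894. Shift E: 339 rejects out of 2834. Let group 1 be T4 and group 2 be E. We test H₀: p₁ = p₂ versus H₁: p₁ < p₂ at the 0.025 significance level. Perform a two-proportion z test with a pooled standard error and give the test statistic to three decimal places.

p̂₁ = 90/894 ≈ 0.10067, p̂₂ = 339/2834 ≈ 0.11962.
Pooled p̂ = (90+339)/(894+2834) = 429/3728 = 0.11508.
SE = √(p̂(1−p̂)(1/n₁+1/n₂)) = √(0.11508·0.88492·0.00147143) = √(0.00014984) = 0.01224.
z = (0.10067 − 0.11962)/0.01224 = -0.01895/0.01224 = -1.548.
p-value = P(Z < -1.548) ≈ 0.0608. With α = 0.025, fail to reject H₀.

z = -1.548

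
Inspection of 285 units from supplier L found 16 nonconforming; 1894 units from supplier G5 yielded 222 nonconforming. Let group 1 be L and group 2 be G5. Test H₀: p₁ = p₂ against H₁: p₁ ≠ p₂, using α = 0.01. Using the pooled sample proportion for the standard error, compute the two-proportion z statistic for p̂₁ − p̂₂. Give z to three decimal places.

z = -3.082

p̂₁ = 16/285 = 0.056140, p̂₂ = 222/1894 = 0.117212.
Pooled p̂ = (16+222)/(285+1894) = 238/2179 = 0.109224.
SE = √(0.0972944 × 0.00403676) = 0.019818.
z = (0.056140 − 0.117212)/0.019818 = -0.061072/0.019818 = -3.082.
p-value = 2·P(Z > 3.082) ≈ 0.0021. With α = 0.01, reject H₀.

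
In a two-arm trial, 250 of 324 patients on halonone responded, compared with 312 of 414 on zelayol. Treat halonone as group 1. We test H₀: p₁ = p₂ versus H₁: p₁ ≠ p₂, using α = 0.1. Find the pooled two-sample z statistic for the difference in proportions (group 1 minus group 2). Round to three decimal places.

p̂₁ = 250/324 ≈ 0.77160, p̂₂ = 312/414 ≈ 0.75362.
Pooled p̂ = (250+312)/(324+414) = 562/738 = 0.76152.
SE = √(0.181609 × 0.00550188) = 0.03161.
z = (0.77160 − 0.75362)/0.03161 = 0.01798/0.03161 = 0.569.
p-value = 2·P(Z > 0.569) ≈ 0.5694, so at α = 0.1 we fail to reject H₀.

z = 0.569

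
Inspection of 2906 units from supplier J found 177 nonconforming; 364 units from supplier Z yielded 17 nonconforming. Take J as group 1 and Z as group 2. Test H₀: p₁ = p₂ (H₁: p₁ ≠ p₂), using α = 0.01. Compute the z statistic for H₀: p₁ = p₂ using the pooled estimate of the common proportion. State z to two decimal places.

z = 1.08

p̂₁ = 177/2906 = 0.0609, p̂₂ = 17/364 = 0.0467.
Pooled p̂ = (177+17)/(2906+364) = 194/3270 = 0.0593.
SE = √(p̂(1−p̂)(1/n₁+1/n₂)) = √(0.0593·0.9407·0.00309137) = √(0.000172522) = 0.0131.
z = (0.0609 − 0.0467)/0.0131 = 0.0142/0.0131 = 1.08.
p-value = 2·P(Z > 1.081) ≈ 0.2795, so at α = 0.01 we fail to reject H₀.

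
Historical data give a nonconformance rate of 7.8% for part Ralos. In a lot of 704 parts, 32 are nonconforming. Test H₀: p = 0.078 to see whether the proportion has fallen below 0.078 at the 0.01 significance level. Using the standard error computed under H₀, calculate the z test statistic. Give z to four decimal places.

p̂ = 32/704 ≈ 0.0454545.
SE = √(p₀(1−p₀)/n) = √(0.071916/704) = 0.0101071.
z = (0.0454545 − 0.078)/0.0101071 = -0.0325455/0.0101071 = -3.2201.
p-value = P(Z < -3.220) ≈ 0.0006, so at α = 0.01 we reject H₀.

z = -3.2201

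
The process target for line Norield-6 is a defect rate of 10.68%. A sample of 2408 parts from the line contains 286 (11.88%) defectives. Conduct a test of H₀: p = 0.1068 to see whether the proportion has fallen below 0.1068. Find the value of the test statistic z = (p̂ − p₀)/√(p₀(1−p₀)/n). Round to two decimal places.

p̂ = 286/2408 ≈ 0.1188.
Under H₀, SE = √(0.1068·0.8932/2408) = √(3.96153e-05) = 0.0063.
z = (0.1188 − 0.1068)/0.0063 = 0.0120/0.0063 = 1.90.
p-value = P(Z < 1.902) ≈ 0.9714.

z = 1.90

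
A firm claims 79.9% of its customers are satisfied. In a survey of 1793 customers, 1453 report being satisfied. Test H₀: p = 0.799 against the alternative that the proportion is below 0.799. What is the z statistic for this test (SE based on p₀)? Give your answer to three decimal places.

p̂ = 1453/1793 = 0.81037.
SE = √(p₀(1−p₀)/n) = √(0.1606/1793) = 0.00946.
z = (0.81037 − 0.799)/0.00946 = 0.01137/0.00946 = 1.202.

z = 1.202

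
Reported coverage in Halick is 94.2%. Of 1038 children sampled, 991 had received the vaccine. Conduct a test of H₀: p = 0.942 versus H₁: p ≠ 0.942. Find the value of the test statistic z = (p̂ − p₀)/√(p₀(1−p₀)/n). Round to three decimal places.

p̂ = 991/1038 = 0.954721.
Standard error under H₀: √(0.942×0.058/1038) = 0.007255.
z = (0.954721 − 0.942)/0.007255 = 0.012721/0.007255 = 1.753.

z = 1.753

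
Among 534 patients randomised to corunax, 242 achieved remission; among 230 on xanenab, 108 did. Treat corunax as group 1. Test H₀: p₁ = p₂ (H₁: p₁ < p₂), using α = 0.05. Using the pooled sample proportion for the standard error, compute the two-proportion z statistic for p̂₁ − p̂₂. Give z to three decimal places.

p̂₁ = 242/534 ≈ 0.45318, p̂₂ = 108/230 ≈ 0.46957.
Pooled p̂ = (242+108)/(534+230) = 350/764 = 0.45812.
SE = √(0.248246 × 0.00622049) = 0.03930.
z = (0.45318 − 0.46957)/0.03930 = -0.01639/0.03930 = -0.417.
p-value = P(Z < -0.417) ≈ 0.3384; since p > α = 0.05, fail to reject H₀.

z = -0.417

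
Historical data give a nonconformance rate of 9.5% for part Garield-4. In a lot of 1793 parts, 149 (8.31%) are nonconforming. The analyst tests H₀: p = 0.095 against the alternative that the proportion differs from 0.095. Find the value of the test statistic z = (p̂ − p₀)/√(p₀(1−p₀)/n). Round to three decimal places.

p̂ = 149/1793 ≈ 0.083101.
SE = √(p₀(1−p₀)/n) = √(0.085975/1793) = 0.006925.
z = (0.083101 − 0.095)/0.006925 = -0.011899/0.006925 = -1.718.
Two-sided p-value ≈ 2·Φ(−1.718) = 0.0857.

z = -1.718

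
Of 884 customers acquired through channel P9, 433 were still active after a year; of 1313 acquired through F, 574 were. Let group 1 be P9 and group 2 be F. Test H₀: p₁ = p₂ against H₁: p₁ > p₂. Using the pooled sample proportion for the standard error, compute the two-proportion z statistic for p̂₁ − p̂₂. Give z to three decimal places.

p̂₁ = 433/884 = 0.48982, p̂₂ = 574/1313 = 0.43717.
Pooled p̂ = (433+574)/(884+1313) = 1007/2197 = 0.45835.
SE = √(0.248265 × 0.00189284) = 0.02168.
z = (0.48982 − 0.43717)/0.02168 = 0.05265/0.02168 = 2.429.

z = 2.429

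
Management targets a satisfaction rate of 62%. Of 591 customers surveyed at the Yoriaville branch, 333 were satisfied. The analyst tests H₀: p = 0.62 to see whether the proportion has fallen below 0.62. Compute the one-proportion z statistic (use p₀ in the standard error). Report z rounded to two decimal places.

z = -2.83

p̂ = 333/591 ≈ 0.5635.
Standard error under H₀: √(0.62×0.38/591) = 0.0200.
z = (0.5635 − 0.62)/0.0200 = -0.0565/0.0200 = -2.83.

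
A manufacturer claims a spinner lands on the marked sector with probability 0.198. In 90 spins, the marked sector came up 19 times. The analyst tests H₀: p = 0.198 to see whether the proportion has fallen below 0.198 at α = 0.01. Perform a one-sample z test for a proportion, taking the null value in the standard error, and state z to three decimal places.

z = 0.312

p̂ = 19/90 = 0.21111.
Under H₀, SE = √(0.198·0.802/90) = √(0.0017644) = 0.04200.
z = (0.21111 − 0.198)/0.04200 = 0.01311/0.04200 = 0.312.
p-value = P(Z < 0.312) ≈ 0.6225; since p > α = 0.01, fail to reject H₀.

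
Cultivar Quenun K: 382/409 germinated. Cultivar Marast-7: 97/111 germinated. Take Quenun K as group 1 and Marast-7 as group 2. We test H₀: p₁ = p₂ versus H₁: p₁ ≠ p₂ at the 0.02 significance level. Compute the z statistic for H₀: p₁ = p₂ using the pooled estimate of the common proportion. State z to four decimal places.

p̂₁ = 382/409 ≈ 0.933985, p̂₂ = 97/111 ≈ 0.873874.
Pooled p̂ = (382+97)/(409+111) = 479/520 = 0.921154.
SE = √(0.0726294 × 0.011454) = 0.028843.
z = (0.933985 − 0.873874)/0.028843 = 0.060111/0.028843 = 2.0841.
Two-sided p-value ≈ 2·Φ(−2.084) = 0.0371. With α = 0.02, fail to reject H₀.

z = 2.0841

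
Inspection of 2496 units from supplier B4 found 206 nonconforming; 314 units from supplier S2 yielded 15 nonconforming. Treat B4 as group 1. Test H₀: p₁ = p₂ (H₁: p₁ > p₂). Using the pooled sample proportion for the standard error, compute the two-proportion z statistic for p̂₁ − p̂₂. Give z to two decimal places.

p̂₁ = 206/2496 ≈ 0.0825, p̂₂ = 15/314 ≈ 0.0478.
Pooled p̂ = (206+15)/(2496+314) = 221/2810 = 0.0786.
SE = √(0.0724622 × 0.00358535) = 0.0161.
z = (0.0825 − 0.0478)/0.0161 = 0.0347/0.0161 = 2.16.

z = 2.16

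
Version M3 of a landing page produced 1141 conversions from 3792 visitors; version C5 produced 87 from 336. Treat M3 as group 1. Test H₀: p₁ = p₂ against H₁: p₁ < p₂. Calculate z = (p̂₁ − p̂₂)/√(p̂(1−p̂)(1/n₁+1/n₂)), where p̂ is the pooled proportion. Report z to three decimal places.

p̂₁ = 1141/3792 ≈ 0.30090, p̂₂ = 87/336 ≈ 0.25893.
Pooled p̂ = (1141+87)/(3792+336) = 1228/4128 = 0.29748.
SE = √(p̂(1−p̂)(1/n₁+1/n₂)) = √(0.29748·0.70252·0.0032399) = √(0.000677094) = 0.02602.
z = (0.30090 − 0.25893)/0.02602 = 0.04197/0.02602 = 1.613.

z = 1.613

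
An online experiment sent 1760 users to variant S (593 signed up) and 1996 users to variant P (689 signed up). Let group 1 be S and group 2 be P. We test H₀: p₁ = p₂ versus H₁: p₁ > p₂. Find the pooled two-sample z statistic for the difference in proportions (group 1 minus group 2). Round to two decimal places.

p̂₁ = 593/1760 = 0.33693, p̂₂ = 689/1996 = 0.34519.
Pooled p̂ = (593+689)/(1760+1996) = 1282/3756 = 0.34132.
SE = √(0.224821 × 0.00106918) = 0.01550.
z = (0.33693 − 0.34519)/0.01550 = -0.00826/0.01550 = -0.53.

z = -0.53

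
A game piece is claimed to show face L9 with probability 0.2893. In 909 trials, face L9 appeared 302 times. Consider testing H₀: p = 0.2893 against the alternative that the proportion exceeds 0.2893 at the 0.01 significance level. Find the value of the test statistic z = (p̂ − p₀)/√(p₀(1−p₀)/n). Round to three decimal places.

p̂ = 302/909 = 0.332233.
Under H₀, SE = √(0.2893·0.7107/909) = √(0.000226189) = 0.015040.
z = (0.332233 − 0.2893)/0.015040 = 0.042933/0.015040 = 2.855.
p-value = P(Z > 2.855) ≈ 0.0022, so at α = 0.01 we reject H₀.

z = 2.855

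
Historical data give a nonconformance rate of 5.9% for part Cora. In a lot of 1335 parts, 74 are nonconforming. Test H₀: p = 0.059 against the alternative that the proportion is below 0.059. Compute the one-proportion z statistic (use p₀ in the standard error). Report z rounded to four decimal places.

z = -0.5535

p̂ = 74/1335 ≈ 0.0554307.
Standard error under H₀: √(0.059×0.941/1335) = 0.0064488.
z = (0.0554307 − 0.059)/0.0064488 = -0.0035693/0.0064488 = -0.5535.
p-value = P(Z < -0.553) ≈ 0.2900.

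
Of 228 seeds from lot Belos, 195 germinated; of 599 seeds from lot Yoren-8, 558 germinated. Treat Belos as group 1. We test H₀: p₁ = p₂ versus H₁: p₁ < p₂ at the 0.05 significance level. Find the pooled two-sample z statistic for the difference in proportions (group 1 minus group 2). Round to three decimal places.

p̂₁ = 195/228 ≈ 0.85526, p̂₂ = 558/599 ≈ 0.93155.
Pooled p̂ = (195+558)/(228+599) = 753/827 = 0.91052.
SE = √(p̂(1−p̂)(1/n₁+1/n₂)) = √(0.91052·0.08948·0.00605541) = √(0.000493355) = 0.02221.
z = (0.85526 − 0.93155)/0.02221 = -0.07629/0.02221 = -3.435.
p-value = P(Z < -3.435) ≈ 0.0003. With α = 0.05, reject H₀.

z = -3.435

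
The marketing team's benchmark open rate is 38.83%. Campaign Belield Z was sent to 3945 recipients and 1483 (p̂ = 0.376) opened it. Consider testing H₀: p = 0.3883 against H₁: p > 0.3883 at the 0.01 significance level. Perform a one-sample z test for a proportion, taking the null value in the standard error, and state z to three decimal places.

p̂ = 1483/3945 ≈ 0.375919.
Standard error under H₀: √(0.3883×0.6117/3945) = 0.007759.
z = (0.375919 − 0.3883)/0.007759 = -0.012381/0.007759 = -1.596.
p-value = P(Z > -1.596) ≈ 0.9447; since p > α = 0.01, fail to reject H₀.

z = -1.596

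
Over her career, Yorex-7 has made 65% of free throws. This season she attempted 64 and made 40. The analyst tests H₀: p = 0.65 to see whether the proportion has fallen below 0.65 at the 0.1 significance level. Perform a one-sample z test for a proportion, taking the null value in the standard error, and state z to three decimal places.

z = -0.419

p̂ = 40/64 = 0.62500.
Standard error under H₀: √(0.65×0.35/64) = 0.05962.
z = (0.62500 − 0.65)/0.05962 = -0.02500/0.05962 = -0.419.
p-value = P(Z < -0.419) ≈ 0.3375; since p > α = 0.1, fail to reject H₀.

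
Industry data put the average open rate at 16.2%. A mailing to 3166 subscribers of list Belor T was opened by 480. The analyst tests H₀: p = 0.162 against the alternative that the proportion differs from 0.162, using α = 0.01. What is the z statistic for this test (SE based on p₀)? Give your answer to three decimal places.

z = -1.587

p̂ = 480/3166 = 0.151611.
Under H₀, SE = √(0.162·0.838/3166) = √(4.28793e-05) = 0.006548.
z = (0.151611 − 0.162)/0.006548 = -0.010389/0.006548 = -1.587.
p-value = 2·P(Z > 1.587) ≈ 0.1126; since p > α = 0.01, fail to reject H₀.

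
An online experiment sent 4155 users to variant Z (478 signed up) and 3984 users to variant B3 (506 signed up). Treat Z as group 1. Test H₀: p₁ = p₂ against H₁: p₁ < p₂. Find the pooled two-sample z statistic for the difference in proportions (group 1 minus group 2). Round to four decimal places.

z = -1.6553

p̂₁ = 478/4155 ≈ 0.115042, p̂₂ = 506/3984 ≈ 0.127008.
Pooled p̂ = (478+506)/(4155+3984) = 984/8139 = 0.120899.
SE = √(p̂(1−p̂)(1/n₁+1/n₂)) = √(0.120899·0.879101·0.000491678) = √(5.22569e-05) = 0.007229.
z = (0.115042 − 0.127008)/0.007229 = -0.011966/0.007229 = -1.6553.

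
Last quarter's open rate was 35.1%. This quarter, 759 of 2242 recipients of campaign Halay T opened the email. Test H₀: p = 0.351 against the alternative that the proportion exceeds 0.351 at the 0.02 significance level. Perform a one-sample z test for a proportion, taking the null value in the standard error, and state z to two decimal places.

p̂ = 759/2242 = 0.3385.
Standard error under H₀: √(0.351×0.649/2242) = 0.0101.
z = (0.3385 − 0.351)/0.0101 = -0.0125/0.0101 = -1.24.
p-value = P(Z > -1.236) ≈ 0.8918, so at α = 0.02 we fail to reject H₀.

z = -1.24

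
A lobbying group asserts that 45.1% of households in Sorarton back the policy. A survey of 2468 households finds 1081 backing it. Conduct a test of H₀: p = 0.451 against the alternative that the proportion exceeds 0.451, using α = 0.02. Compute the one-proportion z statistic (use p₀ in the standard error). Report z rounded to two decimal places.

p̂ = 1081/2468 ≈ 0.4380.
Under H₀, SE = √(0.451·0.549/2468) = √(0.000100324) = 0.0100.
z = (0.4380 − 0.451)/0.0100 = -0.0130/0.0100 = -1.30.
p-value = P(Z > -1.297) ≈ 0.9027. With α = 0.02, fail to reject H₀.

z = -1.30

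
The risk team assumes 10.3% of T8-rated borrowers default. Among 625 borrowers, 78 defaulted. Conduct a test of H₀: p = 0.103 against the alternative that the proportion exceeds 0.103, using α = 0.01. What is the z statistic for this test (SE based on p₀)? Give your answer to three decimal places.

z = 1.793

p̂ = 78/625 ≈ 0.12480.
SE = √(p₀(1−p₀)/n) = √(0.092391/625) = 0.01216.
z = (0.12480 − 0.103)/0.01216 = 0.02180/0.01216 = 1.793.
p-value = P(Z > 1.793) ≈ 0.0365; since p > α = 0.01, fail to reject H₀.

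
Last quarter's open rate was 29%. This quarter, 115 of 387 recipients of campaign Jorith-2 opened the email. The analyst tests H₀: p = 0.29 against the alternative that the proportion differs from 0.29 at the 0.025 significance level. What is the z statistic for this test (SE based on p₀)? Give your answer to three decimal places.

p̂ = 115/387 = 0.29716.
SE = √(p₀(1−p₀)/n) = √(0.2059/387) = 0.02307.
z = (0.29716 − 0.29)/0.02307 = 0.00716/0.02307 = 0.310.
Two-sided p-value ≈ 2·Φ(−0.310) = 0.7563. With α = 0.025, fail to reject H₀.

z = 0.310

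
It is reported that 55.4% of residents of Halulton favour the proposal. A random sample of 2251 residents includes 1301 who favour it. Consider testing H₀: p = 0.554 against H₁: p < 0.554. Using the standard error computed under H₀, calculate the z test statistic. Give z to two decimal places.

z = 2.29

p̂ = 1301/2251 = 0.5780.
Under H₀, SE = √(0.554·0.446/2251) = √(0.000109766) = 0.0105.
z = (0.5780 − 0.554)/0.0105 = 0.0240/0.0105 = 2.29.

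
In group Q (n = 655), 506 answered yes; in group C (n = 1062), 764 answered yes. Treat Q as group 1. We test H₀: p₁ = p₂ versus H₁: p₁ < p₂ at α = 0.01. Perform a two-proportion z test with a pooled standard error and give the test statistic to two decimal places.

z = 2.44

p̂₁ = 506/655 ≈ 0.7725, p̂₂ = 764/1062 ≈ 0.7194.
Pooled p̂ = (506+764)/(655+1062) = 1270/1717 = 0.7397.
SE = √(p̂(1−p̂)(1/n₁+1/n₂)) = √(0.7397·0.2603·0.00246834) = √(0.000475308) = 0.0218.
z = (0.7725 − 0.7194)/0.0218 = 0.0531/0.0218 = 2.44.
p-value = P(Z < 2.437) ≈ 0.9926, so at α = 0.01 we fail to reject H₀.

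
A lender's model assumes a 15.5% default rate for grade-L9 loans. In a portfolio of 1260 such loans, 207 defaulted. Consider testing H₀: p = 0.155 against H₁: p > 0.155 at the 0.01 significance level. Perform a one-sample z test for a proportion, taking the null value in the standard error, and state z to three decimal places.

z = 0.911

p̂ = 207/1260 ≈ 0.16429.
SE = √(p₀(1−p₀)/n) = √(0.13098/1260) = 0.01020.
z = (0.16429 − 0.155)/0.01020 = 0.00929/0.01020 = 0.911.
p-value = P(Z > 0.911) ≈ 0.1812. With α = 0.01, fail to reject H₀.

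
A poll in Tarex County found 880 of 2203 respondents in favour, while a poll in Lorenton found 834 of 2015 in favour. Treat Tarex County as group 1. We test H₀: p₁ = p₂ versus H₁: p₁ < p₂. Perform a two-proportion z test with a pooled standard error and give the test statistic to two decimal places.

z = -0.95

p̂₁ = 880/2203 = 0.3995, p̂₂ = 834/2015 = 0.4139.
Pooled p̂ = (880+834)/(2203+2015) = 1714/4218 = 0.4064.
SE = √(p̂(1−p̂)(1/n₁+1/n₂)) = √(0.4064·0.5936·0.000950204) = √(0.000229218) = 0.0151.
z = (0.3995 − 0.4139)/0.0151 = -0.0144/0.0151 = -0.95.
p-value = P(Z < -0.954) ≈ 0.1701.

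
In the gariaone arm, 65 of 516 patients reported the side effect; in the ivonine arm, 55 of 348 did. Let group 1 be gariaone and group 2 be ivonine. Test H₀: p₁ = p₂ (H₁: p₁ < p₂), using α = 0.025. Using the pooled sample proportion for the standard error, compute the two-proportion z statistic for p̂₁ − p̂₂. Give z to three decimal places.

p̂₁ = 65/516 = 0.12597, p̂₂ = 55/348 = 0.15805.
Pooled p̂ = (65+55)/(516+348) = 120/864 = 0.13889.
SE = √(p̂(1−p̂)(1/n₁+1/n₂)) = √(0.13889·0.86111·0.00481155) = √(0.000575455) = 0.02399.
z = (0.12597 − 0.15805)/0.02399 = -0.03208/0.02399 = -1.337.
p-value = P(Z < -1.337) ≈ 0.0906. With α = 0.025, fail to reject H₀.

z = -1.337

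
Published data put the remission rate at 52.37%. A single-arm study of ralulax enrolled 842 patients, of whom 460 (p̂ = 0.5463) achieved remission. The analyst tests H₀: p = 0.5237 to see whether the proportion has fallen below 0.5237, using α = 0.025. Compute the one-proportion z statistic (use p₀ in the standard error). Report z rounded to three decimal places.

p̂ = 460/842 ≈ 0.54632.
SE = √(p₀(1−p₀)/n) = √(0.24944/842) = 0.01721.
z = (0.54632 − 0.5237)/0.01721 = 0.02262/0.01721 = 1.314.
p-value = P(Z < 1.314) ≈ 0.9056. With α = 0.025, fail to reject H₀.

z = 1.314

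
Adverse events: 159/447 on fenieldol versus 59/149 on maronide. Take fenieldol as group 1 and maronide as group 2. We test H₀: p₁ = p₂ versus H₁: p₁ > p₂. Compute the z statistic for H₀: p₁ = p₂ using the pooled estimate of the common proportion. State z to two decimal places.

z = -0.88

p̂₁ = 159/447 = 0.3557, p̂₂ = 59/149 = 0.3960.
Pooled p̂ = (159+59)/(447+149) = 218/596 = 0.3658.
SE = √(0.231983 × 0.00894855) = 0.0456.
z = (0.3557 − 0.3960)/0.0456 = -0.0403/0.0456 = -0.88.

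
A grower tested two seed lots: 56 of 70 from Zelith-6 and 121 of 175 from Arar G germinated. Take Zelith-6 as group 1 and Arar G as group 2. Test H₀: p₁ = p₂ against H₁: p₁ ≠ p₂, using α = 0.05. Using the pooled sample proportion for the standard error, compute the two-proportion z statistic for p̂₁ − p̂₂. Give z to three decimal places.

z = 1.714

p̂₁ = 56/70 ≈ 0.80000, p̂₂ = 121/175 ≈ 0.69143.
Pooled p̂ = (56+121)/(70+175) = 177/245 = 0.72245.
SE = √(0.200516 × 0.02) = 0.06333.
z = (0.80000 − 0.69143)/0.06333 = 0.10857/0.06333 = 1.714.
Two-sided p-value ≈ 2·Φ(−1.714) = 0.0864; since p > α = 0.05, fail to reject H₀.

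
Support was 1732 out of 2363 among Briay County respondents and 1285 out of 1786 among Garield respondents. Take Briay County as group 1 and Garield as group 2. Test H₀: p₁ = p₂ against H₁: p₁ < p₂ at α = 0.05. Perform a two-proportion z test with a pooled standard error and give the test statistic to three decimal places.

p̂₁ = 1732/2363 = 0.732967, p̂₂ = 1285/1786 = 0.719485.
Pooled p̂ = (1732+1285)/(2363+1786) = 3017/4149 = 0.727163.
SE = √(0.198397 × 0.000983101) = 0.013966.
z = (0.732967 − 0.719485)/0.013966 = 0.013482/0.013966 = 0.965.
p-value = P(Z < 0.965) ≈ 0.8328, so at α = 0.05 we fail to reject H₀.

z = 0.965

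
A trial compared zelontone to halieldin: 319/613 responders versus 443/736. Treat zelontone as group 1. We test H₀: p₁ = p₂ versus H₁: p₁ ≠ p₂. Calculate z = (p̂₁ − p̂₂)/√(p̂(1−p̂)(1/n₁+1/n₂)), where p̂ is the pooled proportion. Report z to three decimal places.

p̂₁ = 319/613 = 0.52039, p̂₂ = 443/736 = 0.60190.
Pooled p̂ = (319+443)/(613+736) = 762/1349 = 0.56486.
SE = √(p̂(1−p̂)(1/n₁+1/n₂)) = √(0.56486·0.43514·0.00299002) = √(0.000734925) = 0.02711.
z = (0.52039 − 0.60190)/0.02711 = -0.08151/0.02711 = -3.007.
Two-sided p-value ≈ 2·Φ(−3.007) = 0.0026.

z = -3.007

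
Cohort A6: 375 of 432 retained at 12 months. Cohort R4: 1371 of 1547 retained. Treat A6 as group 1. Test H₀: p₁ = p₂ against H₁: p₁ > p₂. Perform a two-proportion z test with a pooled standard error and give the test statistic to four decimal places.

z = -1.0363

p̂₁ = 375/432 = 0.868056, p̂₂ = 1371/1547 = 0.886231.
Pooled p̂ = (375+1371)/(432+1547) = 1746/1979 = 0.882264.
SE = √(p̂(1−p̂)(1/n₁+1/n₂)) = √(0.882264·0.117736·0.00296123) = √(0.000307596) = 0.017538.
z = (0.868056 − 0.886231)/0.017538 = -0.018175/0.017538 = -1.0363.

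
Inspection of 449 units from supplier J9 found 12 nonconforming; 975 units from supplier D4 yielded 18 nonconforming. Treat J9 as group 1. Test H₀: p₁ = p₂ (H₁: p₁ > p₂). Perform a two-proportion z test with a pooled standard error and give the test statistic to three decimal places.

p̂₁ = 12/449 = 0.026726, p̂₂ = 18/975 = 0.018462.
Pooled p̂ = (12+18)/(449+975) = 30/1424 = 0.021067.
SE = √(p̂(1−p̂)(1/n₁+1/n₂)) = √(0.021067·0.978933·0.00325281) = √(6.70846e-05) = 0.008191.
z = (0.026726 − 0.018462)/0.008191 = 0.008264/0.008191 = 1.009.

z = 1.009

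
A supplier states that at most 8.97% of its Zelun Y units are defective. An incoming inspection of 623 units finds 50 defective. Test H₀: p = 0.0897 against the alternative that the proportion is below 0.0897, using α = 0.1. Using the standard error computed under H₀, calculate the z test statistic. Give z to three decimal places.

z = -0.825

p̂ = 50/623 = 0.080257.
SE = √(p₀(1−p₀)/n) = √(0.081654/623) = 0.011448.
z = (0.080257 − 0.0897)/0.011448 = -0.009443/0.011448 = -0.825.
p-value = P(Z < -0.825) ≈ 0.2047, so at α = 0.1 we fail to reject H₀.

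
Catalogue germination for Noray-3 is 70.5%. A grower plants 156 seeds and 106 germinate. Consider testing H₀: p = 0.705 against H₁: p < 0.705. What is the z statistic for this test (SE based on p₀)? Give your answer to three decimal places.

z = -0.699

p̂ = 106/156 ≈ 0.67949.
Under H₀, SE = √(0.705·0.295/156) = √(0.00133317) = 0.03651.
z = (0.67949 − 0.705)/0.03651 = -0.02551/0.03651 = -0.699.
p-value = P(Z < -0.699) ≈ 0.2424.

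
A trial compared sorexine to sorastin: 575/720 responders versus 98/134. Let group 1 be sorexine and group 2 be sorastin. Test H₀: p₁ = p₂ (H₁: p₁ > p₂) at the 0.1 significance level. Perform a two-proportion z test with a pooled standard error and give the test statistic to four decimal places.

z = 1.7495

p̂₁ = 575/720 = 0.798611, p̂₂ = 98/134 = 0.731343.
Pooled p̂ = (575+98)/(720+134) = 673/854 = 0.788056.
SE = √(p̂(1−p̂)(1/n₁+1/n₂)) = √(0.788056·0.211944·0.00885158) = √(0.00147842) = 0.038450.
z = (0.798611 − 0.731343)/0.038450 = 0.067268/0.038450 = 1.7495.
p-value = P(Z > 1.749) ≈ 0.0401. With α = 0.1, reject H₀.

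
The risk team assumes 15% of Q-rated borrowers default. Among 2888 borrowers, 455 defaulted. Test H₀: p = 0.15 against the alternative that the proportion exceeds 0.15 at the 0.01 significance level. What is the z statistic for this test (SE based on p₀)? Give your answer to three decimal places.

z = 1.136

p̂ = 455/2888 = 0.157548.
SE = √(p₀(1−p₀)/n) = √(0.1275/2888) = 0.006644.
z = (0.157548 − 0.15)/0.006644 = 0.007548/0.006644 = 1.136.
p-value = P(Z > 1.136) ≈ 0.1280; since p > α = 0.01, fail to reject H₀.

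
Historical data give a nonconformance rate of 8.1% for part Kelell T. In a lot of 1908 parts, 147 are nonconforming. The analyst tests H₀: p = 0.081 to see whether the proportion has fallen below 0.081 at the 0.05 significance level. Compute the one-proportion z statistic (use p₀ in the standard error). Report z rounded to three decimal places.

p̂ = 147/1908 ≈ 0.077044.
Standard error under H₀: √(0.081×0.919/1908) = 0.006246.
z = (0.077044 − 0.081)/0.006246 = -0.003956/0.006246 = -0.633.
p-value = P(Z < -0.633) ≈ 0.2633. With α = 0.05, fail to reject H₀.

z = -0.633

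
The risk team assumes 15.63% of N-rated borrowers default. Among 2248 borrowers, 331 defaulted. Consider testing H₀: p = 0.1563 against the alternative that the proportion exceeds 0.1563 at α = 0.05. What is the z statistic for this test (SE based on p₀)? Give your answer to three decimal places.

z = -1.183

p̂ = 331/2248 ≈ 0.14724.
SE = √(p₀(1−p₀)/n) = √(0.13187/2248) = 0.00766.
z = (0.14724 − 0.1563)/0.00766 = -0.00906/0.00766 = -1.183.
p-value = P(Z > -1.183) ≈ 0.8815. With α = 0.05, fail to reject H₀.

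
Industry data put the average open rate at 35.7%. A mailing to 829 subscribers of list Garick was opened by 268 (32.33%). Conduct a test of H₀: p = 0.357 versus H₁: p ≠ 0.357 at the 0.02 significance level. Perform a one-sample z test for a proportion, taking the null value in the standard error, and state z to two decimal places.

z = -2.03

p̂ = 268/829 = 0.3233.
Standard error under H₀: √(0.357×0.643/829) = 0.0166.
z = (0.3233 − 0.357)/0.0166 = -0.0337/0.0166 = -2.03.
Two-sided p-value ≈ 2·Φ(−2.026) = 0.0427. With α = 0.02, fail to reject H₀.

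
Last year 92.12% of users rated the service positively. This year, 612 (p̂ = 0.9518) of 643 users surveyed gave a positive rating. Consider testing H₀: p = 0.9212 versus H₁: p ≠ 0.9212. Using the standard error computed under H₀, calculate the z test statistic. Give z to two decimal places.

p̂ = 612/643 = 0.95179.
SE = √(p₀(1−p₀)/n) = √(0.072591/643) = 0.01063.
z = (0.95179 − 0.9212)/0.01063 = 0.03059/0.01063 = 2.88.

z = 2.88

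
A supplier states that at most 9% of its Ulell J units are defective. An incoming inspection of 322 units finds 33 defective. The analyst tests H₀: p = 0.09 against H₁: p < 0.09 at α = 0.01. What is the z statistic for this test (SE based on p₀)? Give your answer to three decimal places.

p̂ = 33/322 ≈ 0.102484.
Standard error under H₀: √(0.09×0.91/322) = 0.015948.
z = (0.102484 − 0.09)/0.015948 = 0.012484/0.015948 = 0.783.
p-value = P(Z < 0.783) ≈ 0.7831; since p > α = 0.01, fail to reject H₀.

z = 0.783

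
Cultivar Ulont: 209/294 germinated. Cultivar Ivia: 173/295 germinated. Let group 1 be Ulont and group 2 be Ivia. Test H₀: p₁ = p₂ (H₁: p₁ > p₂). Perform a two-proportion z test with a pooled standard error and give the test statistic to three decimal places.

z = 3.163

p̂₁ = 209/294 = 0.71088, p̂₂ = 173/295 = 0.58644.
Pooled p̂ = (209+173)/(294+295) = 382/589 = 0.64856.
SE = √(0.227931 × 0.00679119) = 0.03934.
z = (0.71088 − 0.58644)/0.03934 = 0.12444/0.03934 = 3.163.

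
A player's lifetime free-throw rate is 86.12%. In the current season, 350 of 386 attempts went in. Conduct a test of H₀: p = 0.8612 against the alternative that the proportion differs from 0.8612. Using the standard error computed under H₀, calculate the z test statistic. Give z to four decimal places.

z = 2.5876

p̂ = 350/386 ≈ 0.906736.
Standard error under H₀: √(0.8612×0.1388/386) = 0.017598.
z = (0.906736 − 0.8612)/0.017598 = 0.045536/0.017598 = 2.5876.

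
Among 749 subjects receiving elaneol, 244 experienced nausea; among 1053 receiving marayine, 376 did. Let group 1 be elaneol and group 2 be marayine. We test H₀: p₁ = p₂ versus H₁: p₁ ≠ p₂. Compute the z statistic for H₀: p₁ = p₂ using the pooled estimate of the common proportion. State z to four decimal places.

p̂₁ = 244/749 = 0.325768, p̂₂ = 376/1053 = 0.357075.
Pooled p̂ = (244+376)/(749+1053) = 620/1802 = 0.344062.
SE = √(p̂(1−p̂)(1/n₁+1/n₂)) = √(0.344062·0.655938·0.00228478) = √(0.000515637) = 0.022708.
z = (0.325768 − 0.357075)/0.022708 = -0.031307/0.022708 = -1.3787.

z = -1.3787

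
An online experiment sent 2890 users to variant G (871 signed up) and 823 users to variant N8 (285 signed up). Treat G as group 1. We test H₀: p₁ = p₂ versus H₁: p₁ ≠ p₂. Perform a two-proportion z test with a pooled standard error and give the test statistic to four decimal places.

z = -2.4548

p̂₁ = 871/2890 = 0.301384, p̂₂ = 285/823 = 0.346294.
Pooled p̂ = (871+285)/(2890+823) = 1156/3713 = 0.311339.
SE = √(p̂(1−p̂)(1/n₁+1/n₂)) = √(0.311339·0.688661·0.00156109) = √(0.000334708) = 0.018295.
z = (0.301384 − 0.346294)/0.018295 = -0.044910/0.018295 = -2.4548.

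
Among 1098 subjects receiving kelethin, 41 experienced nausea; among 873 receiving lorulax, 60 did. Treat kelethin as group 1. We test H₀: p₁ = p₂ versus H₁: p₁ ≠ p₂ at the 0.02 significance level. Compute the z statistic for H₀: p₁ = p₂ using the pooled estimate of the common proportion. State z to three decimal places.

p̂₁ = 41/1098 ≈ 0.03734, p̂₂ = 60/873 ≈ 0.06873.
Pooled p̂ = (41+60)/(1098+873) = 101/1971 = 0.05124.
SE = √(0.0486172 × 0.00205622) = 0.01000.
z = (0.03734 − 0.06873)/0.01000 = -0.03139/0.01000 = -3.139.
Two-sided p-value ≈ 2·Φ(−3.139) = 0.0017; since p < α = 0.02, reject H₀.

z = -3.139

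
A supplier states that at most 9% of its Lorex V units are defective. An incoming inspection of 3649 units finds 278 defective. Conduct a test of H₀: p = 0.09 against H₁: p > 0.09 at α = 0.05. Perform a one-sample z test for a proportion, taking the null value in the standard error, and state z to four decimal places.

z = -2.9160

p̂ = 278/3649 = 0.0761853.
SE = √(p₀(1−p₀)/n) = √(0.0819/3649) = 0.0047376.
z = (0.0761853 − 0.09)/0.0047376 = -0.0138147/0.0047376 = -2.9160.
p-value = P(Z > -2.916) ≈ 0.9982, so at α = 0.05 we fail to reject H₀.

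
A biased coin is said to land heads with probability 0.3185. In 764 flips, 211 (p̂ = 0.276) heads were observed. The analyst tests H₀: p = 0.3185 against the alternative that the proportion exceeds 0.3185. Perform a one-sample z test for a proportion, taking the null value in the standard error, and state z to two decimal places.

z = -2.51

p̂ = 211/764 = 0.27618.
SE = √(p₀(1−p₀)/n) = √(0.21706/764) = 0.01686.
z = (0.27618 − 0.3185)/0.01686 = -0.04232/0.01686 = -2.51.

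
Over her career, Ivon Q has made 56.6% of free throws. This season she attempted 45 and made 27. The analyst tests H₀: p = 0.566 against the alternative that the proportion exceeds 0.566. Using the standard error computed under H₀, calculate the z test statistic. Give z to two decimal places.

z = 0.46

p̂ = 27/45 ≈ 0.6000.
SE = √(p₀(1−p₀)/n) = √(0.24564/45) = 0.0739.
z = (0.6000 − 0.566)/0.0739 = 0.0340/0.0739 = 0.46.
p-value = P(Z > 0.460) ≈ 0.3227.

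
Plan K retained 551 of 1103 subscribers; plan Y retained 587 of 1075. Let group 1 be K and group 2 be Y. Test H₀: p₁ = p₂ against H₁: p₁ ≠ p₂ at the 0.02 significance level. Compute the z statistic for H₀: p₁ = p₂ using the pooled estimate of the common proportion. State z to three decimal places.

z = -2.172

p̂₁ = 551/1103 ≈ 0.49955, p̂₂ = 587/1075 ≈ 0.54605.
Pooled p̂ = (551+587)/(1103+1075) = 1138/2178 = 0.52250.
SE = √(p̂(1−p̂)(1/n₁+1/n₂)) = √(0.52250·0.47750·0.00183685) = √(0.000458283) = 0.02141.
z = (0.49955 − 0.54605)/0.02141 = -0.04650/0.02141 = -2.172.
Two-sided p-value ≈ 2·Φ(−2.172) = 0.0298, so at α = 0.02 we fail to reject H₀.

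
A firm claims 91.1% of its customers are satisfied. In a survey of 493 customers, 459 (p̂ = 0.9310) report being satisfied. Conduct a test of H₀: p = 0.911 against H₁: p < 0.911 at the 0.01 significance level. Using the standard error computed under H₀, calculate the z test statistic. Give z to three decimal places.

z = 1.562

p̂ = 459/493 = 0.93103.
Standard error under H₀: √(0.911×0.089/493) = 0.01282.
z = (0.93103 − 0.911)/0.01282 = 0.02003/0.01282 = 1.562.
p-value = P(Z < 1.562) ≈ 0.9409, so at α = 0.01 we fail to reject H₀.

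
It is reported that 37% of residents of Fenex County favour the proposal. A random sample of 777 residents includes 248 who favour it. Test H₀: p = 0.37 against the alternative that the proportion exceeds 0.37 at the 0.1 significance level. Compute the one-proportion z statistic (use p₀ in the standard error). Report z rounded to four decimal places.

p̂ = 248/777 ≈ 0.3191763.
Under H₀, SE = √(0.37·0.63/777) = √(0.0003) = 0.0173205.
z = (0.3191763 − 0.37)/0.0173205 = -0.0508237/0.0173205 = -2.9343.
p-value = P(Z > -2.934) ≈ 0.9983, so at α = 0.1 we fail to reject H₀.

z = -2.9343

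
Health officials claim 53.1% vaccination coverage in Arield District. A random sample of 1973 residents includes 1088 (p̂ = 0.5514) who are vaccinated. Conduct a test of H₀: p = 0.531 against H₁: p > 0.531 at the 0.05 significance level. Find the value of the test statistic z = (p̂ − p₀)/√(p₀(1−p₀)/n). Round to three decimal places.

p̂ = 1088/1973 ≈ 0.55144.
Standard error under H₀: √(0.531×0.469/1973) = 0.01123.
z = (0.55144 − 0.531)/0.01123 = 0.02044/0.01123 = 1.820.
p-value = P(Z > 1.820) ≈ 0.0344, so at α = 0.05 we reject H₀.

z = 1.820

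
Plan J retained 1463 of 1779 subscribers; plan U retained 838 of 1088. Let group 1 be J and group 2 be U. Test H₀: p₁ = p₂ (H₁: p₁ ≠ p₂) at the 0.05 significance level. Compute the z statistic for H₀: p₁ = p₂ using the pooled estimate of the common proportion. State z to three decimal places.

p̂₁ = 1463/1779 ≈ 0.82237, p̂₂ = 838/1088 ≈ 0.77022.
Pooled p̂ = (1463+838)/(1779+1088) = 2301/2867 = 0.80258.
SE = √(0.158445 × 0.00148123) = 0.01532.
z = (0.82237 − 0.77022)/0.01532 = 0.05215/0.01532 = 3.404.
Two-sided p-value ≈ 2·Φ(−3.404) = 0.0007; since p < α = 0.05, reject H₀.

z = 3.404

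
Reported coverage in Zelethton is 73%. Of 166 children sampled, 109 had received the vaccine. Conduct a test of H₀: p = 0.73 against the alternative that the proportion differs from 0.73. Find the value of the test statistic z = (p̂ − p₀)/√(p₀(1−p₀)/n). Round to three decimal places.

z = -2.129

p̂ = 109/166 = 0.65663.
Standard error under H₀: √(0.73×0.27/166) = 0.03446.
z = (0.65663 − 0.73)/0.03446 = -0.07337/0.03446 = -2.129.
p-value = 2·P(Z > 2.129) ≈ 0.0332.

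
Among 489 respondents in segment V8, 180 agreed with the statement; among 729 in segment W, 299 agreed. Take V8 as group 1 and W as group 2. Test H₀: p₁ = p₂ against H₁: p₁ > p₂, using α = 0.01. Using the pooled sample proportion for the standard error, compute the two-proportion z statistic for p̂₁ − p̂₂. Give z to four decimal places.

z = -1.4728

p̂₁ = 180/489 = 0.368098, p̂₂ = 299/729 = 0.410151.
Pooled p̂ = (180+299)/(489+729) = 479/1218 = 0.393268.
SE = √(0.238608 × 0.00341673) = 0.028553.
z = (0.368098 − 0.410151)/0.028553 = -0.042053/0.028553 = -1.4728.
p-value = P(Z > -1.473) ≈ 0.9296; since p > α = 0.01, fail to reject H₀.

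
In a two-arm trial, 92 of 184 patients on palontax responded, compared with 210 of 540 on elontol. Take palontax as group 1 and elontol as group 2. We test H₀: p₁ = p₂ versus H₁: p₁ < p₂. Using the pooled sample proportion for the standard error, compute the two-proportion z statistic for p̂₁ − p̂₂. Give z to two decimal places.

p̂₁ = 92/184 = 0.5000, p̂₂ = 210/540 = 0.3889.
Pooled p̂ = (92+210)/(184+540) = 302/724 = 0.4171.
SE = √(0.243132 × 0.00728663) = 0.0421.
z = (0.5000 − 0.3889)/0.0421 = 0.1111/0.0421 = 2.64.
p-value = P(Z < 2.640) ≈ 0.9959.

z = 2.64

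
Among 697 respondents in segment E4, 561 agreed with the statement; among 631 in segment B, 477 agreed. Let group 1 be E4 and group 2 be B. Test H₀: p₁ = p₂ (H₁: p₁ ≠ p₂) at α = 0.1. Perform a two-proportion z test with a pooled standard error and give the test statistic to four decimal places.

p̂₁ = 561/697 ≈ 0.804878, p̂₂ = 477/631 ≈ 0.755943.
Pooled p̂ = (561+477)/(697+631) = 1038/1328 = 0.781627.
SE = √(0.170687 × 0.00301951) = 0.022702.
z = (0.804878 − 0.755943)/0.022702 = 0.048935/0.022702 = 2.1555.
p-value = 2·P(Z > 2.156) ≈ 0.0311. With α = 0.1, reject H₀.

z = 2.1555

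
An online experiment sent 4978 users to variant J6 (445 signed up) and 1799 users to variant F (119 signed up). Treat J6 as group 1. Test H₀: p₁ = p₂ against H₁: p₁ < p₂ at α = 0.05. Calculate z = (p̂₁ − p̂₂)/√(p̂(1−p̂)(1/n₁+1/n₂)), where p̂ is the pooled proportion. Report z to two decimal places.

p̂₁ = 445/4978 = 0.08939, p̂₂ = 119/1799 = 0.06615.
Pooled p̂ = (445+119)/(4978+1799) = 564/6777 = 0.08322.
SE = √(p̂(1−p̂)(1/n₁+1/n₂)) = √(0.08322·0.91678·0.000756748) = √(5.77374e-05) = 0.00760.
z = (0.08939 − 0.06615)/0.00760 = 0.02324/0.00760 = 3.06.
p-value = P(Z < 3.059) ≈ 0.9989, so at α = 0.05 we fail to reject H₀.

z = 3.06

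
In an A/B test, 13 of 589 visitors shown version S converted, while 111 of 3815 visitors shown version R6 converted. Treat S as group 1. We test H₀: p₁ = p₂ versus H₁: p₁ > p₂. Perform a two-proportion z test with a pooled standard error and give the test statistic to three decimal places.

p̂₁ = 13/589 = 0.022071, p̂₂ = 111/3815 = 0.029096.
Pooled p̂ = (13+111)/(589+3815) = 124/4404 = 0.028156.
SE = √(p̂(1−p̂)(1/n₁+1/n₂)) = √(0.028156·0.971844·0.00195992) = √(5.36301e-05) = 0.007323.
z = (0.022071 − 0.029096)/0.007323 = -0.007025/0.007323 = -0.959.
p-value = P(Z > -0.959) ≈ 0.8313.

z = -0.959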